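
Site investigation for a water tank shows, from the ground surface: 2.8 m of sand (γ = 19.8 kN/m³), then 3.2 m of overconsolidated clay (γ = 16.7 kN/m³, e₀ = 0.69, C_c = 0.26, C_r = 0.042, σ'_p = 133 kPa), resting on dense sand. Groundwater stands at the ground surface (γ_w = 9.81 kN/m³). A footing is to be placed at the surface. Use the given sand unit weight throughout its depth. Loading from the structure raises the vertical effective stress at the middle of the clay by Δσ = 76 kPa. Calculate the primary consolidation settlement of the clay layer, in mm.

S_c ≈ 37.4 mm

Mid-depth of clay below the ground surface: z = 2.8 + 3.2/2 = 4.4 m.
Total vertical stress at mid-clay: σ_v = 19.8×2.8 + 16.7×1.6 = 82.16 kPa.
Pore pressure: u = 9.81×(4.4 − 0) = 43.164 kPa.
Initial effective stress: σ'_0 = σ_v − u = 82.16 − 43.164 = 38.996 kPa.
Final effective stress: σ'_f = 38.996 + 76 = 115 kPa.
σ'_f = 115 ≤ σ'_p = 133 kPa, so the clay remains overconsolidated and only the recompression index applies:
S_c = C_r·H/(1+e₀)·log₁₀(σ'_f/σ'_0) = 0.042×3.2/1.69×log₁₀(115/38.996)
    = 0.079527 × 0.46968 = 0.03735 m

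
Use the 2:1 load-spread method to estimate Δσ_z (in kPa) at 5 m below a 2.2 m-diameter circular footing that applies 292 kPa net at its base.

Δσ_z ≈ 27.3 kPa

By the 2:1 method the load spreads at 1 horizontal : 2 vertical, so at depth z the loaded area has grown by z in each plan dimension:
Δσ ≈ qD²/(D+z)² = 292×2.2²/(2.2+5)² = 27.262 kPa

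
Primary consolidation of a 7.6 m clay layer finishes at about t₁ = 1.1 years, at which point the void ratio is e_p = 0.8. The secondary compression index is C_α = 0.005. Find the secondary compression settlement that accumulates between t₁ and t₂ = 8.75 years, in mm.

Secondary compression: S_s = C_α·H/(1+e_p)·log₁₀(t₂/t₁)
S_s = 0.005×7.6/(1+0.8)×log₁₀(8.75/1.1)
    = 0.02111 × 0.9006 = 0.01901 m

S_s ≈ 19 mm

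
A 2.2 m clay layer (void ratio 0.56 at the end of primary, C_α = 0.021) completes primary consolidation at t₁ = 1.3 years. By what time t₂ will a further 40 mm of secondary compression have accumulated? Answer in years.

S_s = C_α·H/(1+e_p)·log₁₀(t₂/t₁) ⇒ log₁₀(t₂/t₁) = S_s·(1+e_p)/(C_α·H).
log₁₀(t₂/t₁) = 0.04 × (1+0.56) / (0.021×2.2) = 1.351
t₂ = t₁ × 10^1.351 = 1.3 × 22.42 = 29.15 years

t₂ ≈ 29.1 years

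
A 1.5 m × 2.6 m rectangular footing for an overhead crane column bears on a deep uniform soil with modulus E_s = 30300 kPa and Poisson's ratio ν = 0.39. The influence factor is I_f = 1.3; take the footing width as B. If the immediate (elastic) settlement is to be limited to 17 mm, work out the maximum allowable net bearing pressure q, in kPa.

q ≈ 312 kPa

S_e = q·B·(1−ν²)/E_s · I_f  ⇒  q = S_e·E_s / (B·(1−ν²)·I_f).
q = 0.017 × 30300 / (1.5 × 0.8479 × 1.3) = 311.5 kPa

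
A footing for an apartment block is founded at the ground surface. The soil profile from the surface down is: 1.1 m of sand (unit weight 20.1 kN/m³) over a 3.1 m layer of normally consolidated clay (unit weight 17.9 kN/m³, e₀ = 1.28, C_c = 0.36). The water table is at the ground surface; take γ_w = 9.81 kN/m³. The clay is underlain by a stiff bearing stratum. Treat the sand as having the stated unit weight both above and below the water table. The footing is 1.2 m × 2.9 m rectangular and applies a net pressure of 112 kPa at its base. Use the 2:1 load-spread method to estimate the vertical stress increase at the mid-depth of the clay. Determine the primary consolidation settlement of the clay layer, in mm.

S_c ≈ 121 mm

Mid-depth of clay below the ground surface: z = 1.1 + 3.1/2 = 2.65 m.
Total vertical stress at mid-clay: σ_v = 20.1×1.1 + 17.9×1.55 = 49.855 kPa.
Pore pressure: u = 9.81×(2.65 − 0) = 25.997 kPa.
Initial effective stress: σ'_0 = σ_v − u = 49.855 − 25.997 = 23.858 kPa.
Stress increase at mid-clay by the 2:1 spreading method:
Δσ = qBL/((B+z)(L+z)) = 112×1.2×2.9/((1.2+2.65)(2.9+2.65)) = 18.241 kPa
Final effective stress: σ'_f = σ'_0 + Δσ = 23.858 + 18.241 = 42.099 kPa.
Normally consolidated clay, so the full stress increment lies on the virgin compression line:
S_c = C_c·H/(1+e₀)·log₁₀(σ'_f/σ'_0) = 0.36×3.1/(1+1.28)×log₁₀(42.099/23.858)
    = 0.48947 × 0.24664 = 0.1207 m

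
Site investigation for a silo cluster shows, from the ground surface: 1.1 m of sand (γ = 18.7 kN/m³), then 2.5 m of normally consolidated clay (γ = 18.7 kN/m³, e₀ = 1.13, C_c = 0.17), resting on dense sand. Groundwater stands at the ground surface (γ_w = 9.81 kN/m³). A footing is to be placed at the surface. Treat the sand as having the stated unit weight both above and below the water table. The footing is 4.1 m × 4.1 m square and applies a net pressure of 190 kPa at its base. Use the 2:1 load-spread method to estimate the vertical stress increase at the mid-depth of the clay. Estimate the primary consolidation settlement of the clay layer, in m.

Mid-depth of clay below the ground surface: z = 1.1 + 2.5/2 = 2.35 m.
Total vertical stress at mid-clay: σ_v = 18.7×1.1 + 18.7×1.25 = 43.945 kPa.
Pore pressure: u = 9.81×(2.35 − 0) = 23.054 kPa.
Initial effective stress: σ'_0 = σ_v − u = 43.945 − 23.054 = 20.891 kPa.
Stress increase at mid-clay by the 2:1 spreading method:
Δσ = qBL/((B+z)(L+z)) = 190×4.1×4.1/((4.1+2.35)(4.1+2.35)) = 76.772 kPa
Final effective stress: σ'_f = σ'_0 + Δσ = 20.891 + 76.772 = 97.663 kPa.
Normally consolidated clay, so the full stress increment lies on the virgin compression line:
S_c = C_c·H/(1+e₀)·log₁₀(σ'_f/σ'_0) = 0.17×2.5/(1+1.13)×log₁₀(97.663/20.891)
    = 0.19953 × 0.66977 = 0.1336 m

S_c ≈ 0.134 m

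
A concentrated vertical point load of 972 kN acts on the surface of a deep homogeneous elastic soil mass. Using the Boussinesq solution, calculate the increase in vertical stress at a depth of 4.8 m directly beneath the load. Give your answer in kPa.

Boussinesq vertical stress below a point load on an elastic half-space:
Δσ_z = 3P/(2πz²) · [1 + (r/z)²]^(−5/2)
r/z = 0/4.8 = 0; [1+(r/z)²]^(−5/2) = 1.
Δσ_z = 3×972/(2π×4.8²) × 1 = 20.143 × 1 = 20.14 kPa

Δσ_z ≈ 20.1 kPa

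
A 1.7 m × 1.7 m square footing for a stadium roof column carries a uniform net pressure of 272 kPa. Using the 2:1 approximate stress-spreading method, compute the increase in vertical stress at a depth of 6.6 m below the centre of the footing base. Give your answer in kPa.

Δσ_z ≈ 11.4 kPa

By the 2:1 method the load spreads at 1 horizontal : 2 vertical, so at depth z the loaded area has grown by z in each plan dimension:
Δσ = qBL/((B+z)(L+z)) = 272×1.7×1.7/((1.7+6.6)(1.7+6.6)) = 11.411 kPa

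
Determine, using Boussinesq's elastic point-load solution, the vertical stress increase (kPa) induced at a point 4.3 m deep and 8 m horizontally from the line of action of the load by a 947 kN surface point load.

Δσ_z ≈ 0.582 kPa

Boussinesq vertical stress below a point load on an elastic half-space:
Δσ_z = 3P/(2πz²) · [1 + (r/z)²]^(−5/2)
r/z = 8/4.3 = 1.8605; [1+(r/z)²]^(−5/2) = 0.023787.
Δσ_z = 3×947/(2π×4.3²) × 0.023787 = 24.454 × 0.023787 = 0.5817 kPa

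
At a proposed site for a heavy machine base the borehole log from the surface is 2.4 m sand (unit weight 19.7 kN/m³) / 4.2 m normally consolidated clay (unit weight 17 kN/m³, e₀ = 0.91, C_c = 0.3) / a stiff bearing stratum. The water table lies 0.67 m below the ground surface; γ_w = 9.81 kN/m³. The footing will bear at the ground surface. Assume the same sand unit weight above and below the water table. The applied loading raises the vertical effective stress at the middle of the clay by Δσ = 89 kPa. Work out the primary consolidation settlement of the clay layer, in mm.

S_c ≈ 311 mm

Mid-depth of clay below the ground surface: z = 2.4 + 4.2/2 = 4.5 m.
Total vertical stress at mid-clay: σ_v = 19.7×2.4 + 17×2.1 = 82.98 kPa.
Pore pressure: u = 9.81×(4.5 − 0.67) = 37.572 kPa.
Initial effective stress: σ'_0 = σ_v − u = 82.98 − 37.572 = 45.408 kPa.
Final effective stress: σ'_f = σ'_0 + Δσ = 45.408 + 89 = 134.41 kPa.
Normally consolidated clay, so the full stress increment lies on the virgin compression line:
S_c = C_c·H/(1+e₀)·log₁₀(σ'_f/σ'_0) = 0.3×4.2/(1+0.91)×log₁₀(134.41/45.408)
    = 0.65969 × 0.4713 = 0.3109 m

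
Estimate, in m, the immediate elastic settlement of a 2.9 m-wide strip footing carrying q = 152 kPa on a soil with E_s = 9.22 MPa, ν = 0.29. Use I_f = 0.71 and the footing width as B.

S_e ≈ 0.0311 m

Immediate (elastic) settlement: S_e = q·B·(1−ν²)/E_s · I_f.
E_s = 9.22 MPa = 9220 kPa.
S_e = 152 × 2.9 × (1 − 0.29²) / 9220 × 0.71
    = 152 × 2.9 × 0.9159 / 9220 × 0.71
    = 0.03109 m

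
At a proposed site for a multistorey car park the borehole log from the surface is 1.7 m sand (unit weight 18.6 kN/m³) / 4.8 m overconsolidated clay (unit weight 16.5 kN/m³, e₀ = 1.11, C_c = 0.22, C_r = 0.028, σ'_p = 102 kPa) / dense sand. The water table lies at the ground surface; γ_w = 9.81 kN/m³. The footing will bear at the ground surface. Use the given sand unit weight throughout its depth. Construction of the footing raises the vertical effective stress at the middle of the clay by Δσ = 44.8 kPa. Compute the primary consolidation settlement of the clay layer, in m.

Mid-depth of clay below the ground surface: z = 1.7 + 4.8/2 = 4.1 m.
Total vertical stress at mid-clay: σ_v = 18.6×1.7 + 16.5×2.4 = 71.22 kPa.
Pore pressure: u = 9.81×(4.1 − 0) = 40.221 kPa.
Initial effective stress: σ'_0 = σ_v − u = 71.22 − 40.221 = 30.999 kPa.
Final effective stress: σ'_f = 30.999 + 44.8 = 75.799 kPa.
σ'_f = 75.799 ≤ σ'_p = 102 kPa, so the clay remains overconsolidated and only the recompression index applies:
S_c = C_r·H/(1+e₀)·log₁₀(σ'_f/σ'_0) = 0.028×4.8/2.11×log₁₀(75.799/30.999)
    = 0.063697 × 0.38832 = 0.02473 m

S_c ≈ 0.0247 m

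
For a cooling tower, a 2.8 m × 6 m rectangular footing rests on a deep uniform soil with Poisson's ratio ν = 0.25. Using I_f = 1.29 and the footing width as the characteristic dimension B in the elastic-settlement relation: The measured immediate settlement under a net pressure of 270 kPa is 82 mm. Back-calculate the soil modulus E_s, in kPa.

E_s ≈ 11100 kPa

S_e = q·B·(1−ν²)/E_s · I_f  ⇒  E_s = q·B·(1−ν²)·I_f / S_e.
E_s = 270 × 2.8 × 0.9375 × 1.29 / 0.082 = 11150 kPa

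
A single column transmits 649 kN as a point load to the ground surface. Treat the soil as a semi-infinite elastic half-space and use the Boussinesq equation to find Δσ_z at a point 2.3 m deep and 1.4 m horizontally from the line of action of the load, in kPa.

Boussinesq vertical stress below a point load on an elastic half-space:
Δσ_z = 3P/(2πz²) · [1 + (r/z)²]^(−5/2)
r/z = 1.4/2.3 = 0.6087; [1+(r/z)²]^(−5/2) = 0.45477.
Δσ_z = 3×649/(2π×2.3²) × 0.45477 = 58.577 × 0.45477 = 26.64 kPa

Δσ_z ≈ 26.6 kPa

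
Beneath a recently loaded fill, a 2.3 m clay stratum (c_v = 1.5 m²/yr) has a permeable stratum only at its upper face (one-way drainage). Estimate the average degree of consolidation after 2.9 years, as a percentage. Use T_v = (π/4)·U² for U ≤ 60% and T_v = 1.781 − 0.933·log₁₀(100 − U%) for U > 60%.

U ≈ 89.3 %

Drainage path length: H_d = H = 2.3 m (single drainage).
T_v = c_v·t/H_d² = 1.5×2.9/2.3² = 0.82231.
T_v = 0.82231 corresponds to the U > 60% branch:
U = 1 − 10^((1.781 − T_v)/0.933)/100 = 0.8935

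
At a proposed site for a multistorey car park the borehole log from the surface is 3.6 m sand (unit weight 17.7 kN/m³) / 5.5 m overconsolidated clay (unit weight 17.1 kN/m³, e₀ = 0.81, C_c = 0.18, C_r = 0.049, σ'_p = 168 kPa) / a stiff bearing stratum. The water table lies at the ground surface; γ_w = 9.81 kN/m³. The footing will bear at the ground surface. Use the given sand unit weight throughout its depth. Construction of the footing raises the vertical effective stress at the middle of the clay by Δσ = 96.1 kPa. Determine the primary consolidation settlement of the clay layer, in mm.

Mid-depth of clay below the ground surface: z = 3.6 + 5.5/2 = 6.35 m.
Total vertical stress at mid-clay: σ_v = 17.7×3.6 + 17.1×2.75 = 110.75 kPa.
Pore pressure: u = 9.81×(6.35 − 0) = 62.294 kPa.
Initial effective stress: σ'_0 = σ_v − u = 110.75 − 62.294 = 48.456 kPa.
Final effective stress: σ'_f = 48.456 + 96.1 = 144.56 kPa.
σ'_f = 144.56 ≤ σ'_p = 168 kPa, so the clay remains overconsolidated and only the recompression index applies:
S_c = C_r·H/(1+e₀)·log₁₀(σ'_f/σ'_0) = 0.049×5.5/1.81×log₁₀(144.56/48.456)
    = 0.1489 × 0.4747 = 0.07068 m

S_c ≈ 70.7 mm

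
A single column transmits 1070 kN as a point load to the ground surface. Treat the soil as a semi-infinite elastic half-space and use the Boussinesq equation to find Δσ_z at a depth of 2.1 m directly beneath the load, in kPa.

Δσ_z ≈ 116 kPa

Boussinesq vertical stress below a point load on an elastic half-space:
Δσ_z = 3P/(2πz²) · [1 + (r/z)²]^(−5/2)
r/z = 0/2.1 = 0; [1+(r/z)²]^(−5/2) = 1.
Δσ_z = 3×1070/(2π×2.1²) × 1 = 115.85 × 1 = 115.8 kPa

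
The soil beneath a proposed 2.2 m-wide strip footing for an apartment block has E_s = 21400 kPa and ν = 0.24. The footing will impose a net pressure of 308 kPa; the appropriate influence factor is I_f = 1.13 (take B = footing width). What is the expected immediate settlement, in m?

S_e ≈ 0.0337 m

Immediate (elastic) settlement: S_e = q·B·(1−ν²)/E_s · I_f.
S_e = 308 × 2.2 × (1 − 0.24²) / 21400 × 1.13
    = 308 × 2.2 × 0.9424 / 21400 × 1.13
    = 0.03372 m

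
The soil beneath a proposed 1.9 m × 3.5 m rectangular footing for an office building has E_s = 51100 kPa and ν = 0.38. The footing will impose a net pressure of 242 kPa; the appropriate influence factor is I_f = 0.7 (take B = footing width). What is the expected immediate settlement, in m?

Immediate (elastic) settlement: S_e = q·B·(1−ν²)/E_s · I_f.
S_e = 242 × 1.9 × (1 − 0.38²) / 51100 × 0.7
    = 242 × 1.9 × 0.8556 / 51100 × 0.7
    = 0.005389 m

S_e ≈ 0.00539 m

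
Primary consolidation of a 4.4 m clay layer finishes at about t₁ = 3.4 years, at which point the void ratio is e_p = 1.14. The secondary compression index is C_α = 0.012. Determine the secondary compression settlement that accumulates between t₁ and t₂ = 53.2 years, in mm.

S_s ≈ 29.5 mm

Secondary compression: S_s = C_α·H/(1+e_p)·log₁₀(t₂/t₁)
S_s = 0.012×4.4/(1+1.14)×log₁₀(53.2/3.4)
    = 0.02467 × 1.194 = 0.02947 m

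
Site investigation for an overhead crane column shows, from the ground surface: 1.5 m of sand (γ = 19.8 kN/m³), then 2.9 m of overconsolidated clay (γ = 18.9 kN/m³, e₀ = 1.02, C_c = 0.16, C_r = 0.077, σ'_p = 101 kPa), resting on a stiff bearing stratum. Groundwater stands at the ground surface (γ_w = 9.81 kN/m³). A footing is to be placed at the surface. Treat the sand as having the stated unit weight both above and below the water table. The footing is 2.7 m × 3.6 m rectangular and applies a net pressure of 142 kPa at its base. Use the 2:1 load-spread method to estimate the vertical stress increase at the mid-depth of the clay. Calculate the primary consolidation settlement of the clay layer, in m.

Mid-depth of clay below the ground surface: z = 1.5 + 2.9/2 = 2.95 m.
Total vertical stress at mid-clay: σ_v = 19.8×1.5 + 18.9×1.45 = 57.105 kPa.
Pore pressure: u = 9.81×(2.95 − 0) = 28.94 kPa.
Initial effective stress: σ'_0 = σ_v − u = 57.105 − 28.94 = 28.165 kPa.
Stress increase at mid-clay by the 2:1 spreading method:
Δσ = qBL/((B+z)(L+z)) = 142×2.7×3.6/((2.7+2.95)(3.6+2.95)) = 37.296 kPa
Final effective stress: σ'_f = 28.165 + 37.296 = 65.461 kPa.
σ'_f = 65.461 ≤ σ'_p = 101 kPa, so the clay remains overconsolidated and only the recompression index applies:
S_c = C_r·H/(1+e₀)·log₁₀(σ'_f/σ'_0) = 0.077×2.9/2.02×log₁₀(65.461/28.165)
    = 0.11054 × 0.36627 = 0.04049 m

S_c ≈ 0.0405 m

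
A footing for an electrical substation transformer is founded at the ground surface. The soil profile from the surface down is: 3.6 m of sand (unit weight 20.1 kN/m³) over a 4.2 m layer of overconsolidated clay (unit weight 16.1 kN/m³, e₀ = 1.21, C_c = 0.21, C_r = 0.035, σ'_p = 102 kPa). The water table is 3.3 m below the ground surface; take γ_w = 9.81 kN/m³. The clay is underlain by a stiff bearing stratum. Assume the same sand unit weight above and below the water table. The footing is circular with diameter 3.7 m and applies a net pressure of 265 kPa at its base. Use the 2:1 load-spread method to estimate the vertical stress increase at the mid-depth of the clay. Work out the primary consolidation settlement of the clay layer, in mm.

S_c ≈ 39.5 mm

Mid-depth of clay below the ground surface: z = 3.6 + 4.2/2 = 5.7 m.
Total vertical stress at mid-clay: σ_v = 20.1×3.6 + 16.1×2.1 = 106.17 kPa.
Pore pressure: u = 9.81×(5.7 − 3.3) = 23.544 kPa.
Initial effective stress: σ'_0 = σ_v − u = 106.17 − 23.544 = 82.626 kPa.
Stress increase at mid-clay by the 2:1 spreading method:
Δσ ≈ qD²/(D+z)² = 265×3.7²/(3.7+5.7)² = 41.058 kPa
Final effective stress: σ'_f = 82.626 + 41.058 = 123.68 kPa.
σ'_f = 123.68 > σ'_p = 102 kPa, so the stress path crosses the preconsolidation pressure — recompression up to σ'_p, then virgin compression beyond:
S_c = H/(1+e₀)·[C_r·log₁₀(σ'_p/σ'_0) + C_c·log₁₀(σ'_f/σ'_p)]
    = 4.2/2.21 × [0.035×log₁₀(102/82.626) + 0.21×log₁₀(123.68/102)]
    = 1.9005 × [0.0032019 + 0.017577] = 0.03949 m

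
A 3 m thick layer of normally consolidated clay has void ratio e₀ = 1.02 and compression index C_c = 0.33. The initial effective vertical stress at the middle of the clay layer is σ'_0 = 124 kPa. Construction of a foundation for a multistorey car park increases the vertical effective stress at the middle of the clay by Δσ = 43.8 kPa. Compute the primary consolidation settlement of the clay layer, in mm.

S_c ≈ 64.4 mm

Final effective stress: σ'_f = σ'_0 + Δσ = 124 + 43.8 = 167.8 kPa.
Normally consolidated clay, so the full stress increment lies on the virgin compression line:
S_c = C_c·H/(1+e₀)·log₁₀(σ'_f/σ'_0) = 0.33×3/(1+1.02)×log₁₀(167.8/124)
    = 0.4901 × 0.13137 = 0.06438 m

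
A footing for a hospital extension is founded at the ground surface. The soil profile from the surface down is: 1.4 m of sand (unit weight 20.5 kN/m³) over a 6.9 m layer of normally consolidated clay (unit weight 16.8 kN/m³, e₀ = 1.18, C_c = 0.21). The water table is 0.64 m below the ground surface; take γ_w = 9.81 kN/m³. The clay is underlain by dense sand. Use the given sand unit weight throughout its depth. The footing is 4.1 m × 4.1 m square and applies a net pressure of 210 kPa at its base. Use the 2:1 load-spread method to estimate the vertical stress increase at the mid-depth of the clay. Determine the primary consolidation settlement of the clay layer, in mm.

Mid-depth of clay below the ground surface: z = 1.4 + 6.9/2 = 4.85 m.
Total vertical stress at mid-clay: σ_v = 20.5×1.4 + 16.8×3.45 = 86.66 kPa.
Pore pressure: u = 9.81×(4.85 − 0.64) = 41.3 kPa.
Initial effective stress: σ'_0 = σ_v − u = 86.66 − 41.3 = 45.36 kPa.
Stress increase at mid-clay by the 2:1 spreading method:
Δσ = qBL/((B+z)(L+z)) = 210×4.1×4.1/((4.1+4.85)(4.1+4.85)) = 44.07 kPa
Final effective stress: σ'_f = σ'_0 + Δσ = 45.36 + 44.07 = 89.43 kPa.
Normally consolidated clay, so the full stress increment lies on the virgin compression line:
S_c = C_c·H/(1+e₀)·log₁₀(σ'_f/σ'_0) = 0.21×6.9/(1+1.18)×log₁₀(89.43/45.36)
    = 0.66468 × 0.29481 = 0.196 m

S_c ≈ 196 mm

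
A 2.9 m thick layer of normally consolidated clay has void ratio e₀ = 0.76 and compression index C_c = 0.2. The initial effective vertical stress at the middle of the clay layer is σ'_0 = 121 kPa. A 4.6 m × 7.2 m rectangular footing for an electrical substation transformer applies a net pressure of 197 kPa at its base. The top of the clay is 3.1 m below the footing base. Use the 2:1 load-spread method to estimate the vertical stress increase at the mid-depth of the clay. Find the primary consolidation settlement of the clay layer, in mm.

Mid-depth of clay below the footing base: z = 3.1 + 2.9/2 = 4.55 m.
Stress increase at mid-clay by the 2:1 spreading method:
Δσ = qBL/((B+z)(L+z)) = 197×4.6×7.2/((4.6+4.55)(7.2+4.55)) = 60.687 kPa
Final effective stress: σ'_f = σ'_0 + Δσ = 121 + 60.687 = 181.69 kPa.
Normally consolidated clay, so the full stress increment lies on the virgin compression line:
S_c = C_c·H/(1+e₀)·log₁₀(σ'_f/σ'_0) = 0.2×2.9/(1+0.76)×log₁₀(181.69/121)
    = 0.32955 × 0.17655 = 0.05818 m

S_c ≈ 58.2 mm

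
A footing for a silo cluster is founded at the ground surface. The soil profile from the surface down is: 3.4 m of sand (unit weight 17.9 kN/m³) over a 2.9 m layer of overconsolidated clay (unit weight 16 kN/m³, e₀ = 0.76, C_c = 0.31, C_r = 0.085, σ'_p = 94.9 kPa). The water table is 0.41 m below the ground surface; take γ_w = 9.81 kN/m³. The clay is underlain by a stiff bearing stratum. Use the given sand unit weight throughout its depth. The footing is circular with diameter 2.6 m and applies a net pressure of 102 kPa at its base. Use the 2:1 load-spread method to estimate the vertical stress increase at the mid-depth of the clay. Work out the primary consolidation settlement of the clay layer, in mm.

S_c ≈ 16.3 mm

Mid-depth of clay below the ground surface: z = 3.4 + 2.9/2 = 4.85 m.
Total vertical stress at mid-clay: σ_v = 17.9×3.4 + 16×1.45 = 84.06 kPa.
Pore pressure: u = 9.81×(4.85 − 0.41) = 43.556 kPa.
Initial effective stress: σ'_0 = σ_v − u = 84.06 − 43.556 = 40.504 kPa.
Stress increase at mid-clay by the 2:1 spreading method:
Δσ ≈ qD²/(D+z)² = 102×2.6²/(2.6+4.85)² = 12.423 kPa
Final effective stress: σ'_f = 40.504 + 12.423 = 52.927 kPa.
σ'_f = 52.927 ≤ σ'_p = 94.9 kPa, so the clay remains overconsolidated and only the recompression index applies:
S_c = C_r·H/(1+e₀)·log₁₀(σ'_f/σ'_0) = 0.085×2.9/1.76×log₁₀(52.927/40.504)
    = 0.14005 × 0.11618 = 0.01627 m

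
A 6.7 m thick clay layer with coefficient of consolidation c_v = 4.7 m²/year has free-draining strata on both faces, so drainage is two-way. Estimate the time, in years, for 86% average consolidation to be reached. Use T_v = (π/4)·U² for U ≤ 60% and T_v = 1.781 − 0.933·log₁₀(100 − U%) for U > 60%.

t ≈ 1.7 years

Drainage path length: H_d = H/2 = 3.35 m (double drainage).
U > 60%: T_v = 1.781 − 0.933·log₁₀(100 − 86) = 0.71166.
t = T_v·H_d²/c_v = 0.71166×3.35²/4.7 = 1.699 years.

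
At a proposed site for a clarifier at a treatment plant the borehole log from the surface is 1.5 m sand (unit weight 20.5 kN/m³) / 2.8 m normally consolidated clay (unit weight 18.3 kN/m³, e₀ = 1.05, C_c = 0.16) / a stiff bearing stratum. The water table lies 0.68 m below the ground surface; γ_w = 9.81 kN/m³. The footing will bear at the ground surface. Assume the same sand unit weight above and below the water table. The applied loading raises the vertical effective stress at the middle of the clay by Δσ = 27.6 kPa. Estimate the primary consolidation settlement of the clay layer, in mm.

S_c ≈ 55.7 mm

Mid-depth of clay below the ground surface: z = 1.5 + 2.8/2 = 2.9 m.
Total vertical stress at mid-clay: σ_v = 20.5×1.5 + 18.3×1.4 = 56.37 kPa.
Pore pressure: u = 9.81×(2.9 − 0.68) = 21.778 kPa.
Initial effective stress: σ'_0 = σ_v − u = 56.37 − 21.778 = 34.592 kPa.
Final effective stress: σ'_f = σ'_0 + Δσ = 34.592 + 27.6 = 62.192 kPa.
Normally consolidated clay, so the full stress increment lies on the virgin compression line:
S_c = C_c·H/(1+e₀)·log₁₀(σ'_f/σ'_0) = 0.16×2.8/(1+1.05)×log₁₀(62.192/34.592)
    = 0.21854 × 0.25476 = 0.05568 m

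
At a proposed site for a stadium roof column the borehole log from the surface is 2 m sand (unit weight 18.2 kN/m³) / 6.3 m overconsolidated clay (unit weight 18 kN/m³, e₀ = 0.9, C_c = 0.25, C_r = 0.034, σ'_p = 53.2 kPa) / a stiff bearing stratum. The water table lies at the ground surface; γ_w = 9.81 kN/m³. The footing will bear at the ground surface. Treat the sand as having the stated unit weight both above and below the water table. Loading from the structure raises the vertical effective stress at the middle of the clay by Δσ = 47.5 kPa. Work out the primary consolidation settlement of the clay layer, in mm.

S_c ≈ 200 mm

Mid-depth of clay below the ground surface: z = 2 + 6.3/2 = 5.15 m.
Total vertical stress at mid-clay: σ_v = 18.2×2 + 18×3.15 = 93.1 kPa.
Pore pressure: u = 9.81×(5.15 − 0) = 50.522 kPa.
Initial effective stress: σ'_0 = σ_v − u = 93.1 − 50.522 = 42.578 kPa.
Final effective stress: σ'_f = 42.578 + 47.5 = 90.078 kPa.
σ'_f = 90.078 > σ'_p = 53.2 kPa, so the stress path crosses the preconsolidation pressure — recompression up to σ'_p, then virgin compression beyond:
S_c = H/(1+e₀)·[C_r·log₁₀(σ'_p/σ'_0) + C_c·log₁₀(σ'_f/σ'_p)]
    = 6.3/1.9 × [0.034×log₁₀(53.2/42.578) + 0.25×log₁₀(90.078/53.2)]
    = 3.3158 × [0.0032887 + 0.057177] = 0.2005 m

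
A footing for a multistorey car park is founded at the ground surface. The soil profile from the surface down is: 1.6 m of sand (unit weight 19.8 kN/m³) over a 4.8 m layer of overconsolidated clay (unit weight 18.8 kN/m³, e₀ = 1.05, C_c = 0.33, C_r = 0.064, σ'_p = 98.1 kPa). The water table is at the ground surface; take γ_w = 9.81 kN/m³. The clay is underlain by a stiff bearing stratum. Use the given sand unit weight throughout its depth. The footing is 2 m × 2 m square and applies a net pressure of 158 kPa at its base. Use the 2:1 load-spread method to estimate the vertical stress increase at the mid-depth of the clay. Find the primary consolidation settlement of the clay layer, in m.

S_c ≈ 0.025 m

Mid-depth of clay below the ground surface: z = 1.6 + 4.8/2 = 4 m.
Total vertical stress at mid-clay: σ_v = 19.8×1.6 + 18.8×2.4 = 76.8 kPa.
Pore pressure: u = 9.81×(4 − 0) = 39.24 kPa.
Initial effective stress: σ'_0 = σ_v − u = 76.8 − 39.24 = 37.56 kPa.
Stress increase at mid-clay by the 2:1 spreading method:
Δσ = qBL/((B+z)(L+z)) = 158×2×2/((2+4)(2+4)) = 17.556 kPa
Final effective stress: σ'_f = 37.56 + 17.556 = 55.116 kPa.
σ'_f = 55.116 ≤ σ'_p = 98.1 kPa, so the clay remains overconsolidated and only the recompression index applies:
S_c = C_r·H/(1+e₀)·log₁₀(σ'_f/σ'_0) = 0.064×4.8/2.05×log₁₀(55.116/37.56)
    = 0.14986 × 0.16655 = 0.02496 m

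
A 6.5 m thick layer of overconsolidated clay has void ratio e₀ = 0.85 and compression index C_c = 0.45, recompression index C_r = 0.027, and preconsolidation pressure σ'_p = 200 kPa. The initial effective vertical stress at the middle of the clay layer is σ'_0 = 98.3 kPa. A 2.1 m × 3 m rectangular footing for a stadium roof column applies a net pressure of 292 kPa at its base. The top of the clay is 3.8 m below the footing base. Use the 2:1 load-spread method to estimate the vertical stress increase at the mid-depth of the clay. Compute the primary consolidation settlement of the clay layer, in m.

S_c ≈ 0.00763 m

Mid-depth of clay below the footing base: z = 3.8 + 6.5/2 = 7.05 m.
Stress increase at mid-clay by the 2:1 spreading method:
Δσ = qBL/((B+z)(L+z)) = 292×2.1×3/((2.1+7.05)(3+7.05)) = 20.005 kPa
Final effective stress: σ'_f = 98.3 + 20.005 = 118.3 kPa.
σ'_f = 118.3 ≤ σ'_p = 200 kPa, so the clay remains overconsolidated and only the recompression index applies:
S_c = C_r·H/(1+e₀)·log₁₀(σ'_f/σ'_0) = 0.027×6.5/1.85×log₁₀(118.3/98.3)
    = 0.094865 × 0.080431 = 0.00763 m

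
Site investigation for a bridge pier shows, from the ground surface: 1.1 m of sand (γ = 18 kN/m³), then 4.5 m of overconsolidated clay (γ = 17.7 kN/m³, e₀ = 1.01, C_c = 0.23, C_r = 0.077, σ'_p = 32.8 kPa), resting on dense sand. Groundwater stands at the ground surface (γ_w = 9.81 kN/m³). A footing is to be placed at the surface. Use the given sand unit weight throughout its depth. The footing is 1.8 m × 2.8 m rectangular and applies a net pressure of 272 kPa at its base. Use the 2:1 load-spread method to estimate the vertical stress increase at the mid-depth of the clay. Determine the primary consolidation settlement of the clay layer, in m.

S_c ≈ 0.185 m

Mid-depth of clay below the ground surface: z = 1.1 + 4.5/2 = 3.35 m.
Total vertical stress at mid-clay: σ_v = 18×1.1 + 17.7×2.25 = 59.625 kPa.
Pore pressure: u = 9.81×(3.35 − 0) = 32.864 kPa.
Initial effective stress: σ'_0 = σ_v − u = 59.625 − 32.864 = 26.761 kPa.
Stress increase at mid-clay by the 2:1 spreading method:
Δσ = qBL/((B+z)(L+z)) = 272×1.8×2.8/((1.8+3.35)(2.8+3.35)) = 43.283 kPa
Final effective stress: σ'_f = 26.761 + 43.283 = 70.044 kPa.
σ'_f = 70.044 > σ'_p = 32.8 kPa, so the stress path crosses the preconsolidation pressure — recompression up to σ'_p, then virgin compression beyond:
S_c = H/(1+e₀)·[C_r·log₁₀(σ'_p/σ'_0) + C_c·log₁₀(σ'_f/σ'_p)]
    = 4.5/2.01 × [0.077×log₁₀(32.8/26.761) + 0.23×log₁₀(70.044/32.8)]
    = 2.2388 × [0.0068046 + 0.075784] = 0.1849 m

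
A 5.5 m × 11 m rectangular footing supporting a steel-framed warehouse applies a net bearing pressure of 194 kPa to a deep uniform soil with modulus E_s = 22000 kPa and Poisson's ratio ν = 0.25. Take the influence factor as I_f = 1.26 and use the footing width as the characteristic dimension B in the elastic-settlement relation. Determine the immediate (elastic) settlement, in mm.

Immediate (elastic) settlement: S_e = q·B·(1−ν²)/E_s · I_f.
S_e = 194 × 5.5 × (1 − 0.25²) / 22000 × 1.26
    = 194 × 5.5 × 0.9375 / 22000 × 1.26
    = 0.05729 m = 57.29 mm

S_e ≈ 57.3 mm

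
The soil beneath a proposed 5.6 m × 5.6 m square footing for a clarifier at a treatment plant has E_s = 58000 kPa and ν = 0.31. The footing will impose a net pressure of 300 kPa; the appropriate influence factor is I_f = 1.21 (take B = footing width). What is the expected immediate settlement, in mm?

S_e ≈ 31.7 mm

Immediate (elastic) settlement: S_e = q·B·(1−ν²)/E_s · I_f.
S_e = 300 × 5.6 × (1 − 0.31²) / 58000 × 1.21
    = 300 × 5.6 × 0.9039 / 58000 × 1.21
    = 0.03168 m = 31.68 mm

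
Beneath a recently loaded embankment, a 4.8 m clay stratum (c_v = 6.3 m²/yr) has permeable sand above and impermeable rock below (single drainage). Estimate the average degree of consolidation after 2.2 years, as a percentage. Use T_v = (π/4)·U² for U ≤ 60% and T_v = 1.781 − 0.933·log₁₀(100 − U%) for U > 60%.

Drainage path length: H_d = H = 4.8 m (single drainage).
T_v = c_v·t/H_d² = 6.3×2.2/4.8² = 0.60156.
T_v = 0.60156 corresponds to the U > 60% branch:
U = 1 − 10^((1.781 − T_v)/0.933)/100 = 0.8163

U ≈ 81.6 %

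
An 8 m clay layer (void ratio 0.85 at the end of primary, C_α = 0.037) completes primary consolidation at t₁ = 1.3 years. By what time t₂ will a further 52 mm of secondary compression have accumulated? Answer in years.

t₂ ≈ 2.75 years

S_s = C_α·H/(1+e_p)·log₁₀(t₂/t₁) ⇒ log₁₀(t₂/t₁) = S_s·(1+e_p)/(C_α·H).
log₁₀(t₂/t₁) = 0.052 × (1+0.85) / (0.037×8) = 0.325
t₂ = t₁ × 10^0.325 = 1.3 × 2.113 = 2.748 years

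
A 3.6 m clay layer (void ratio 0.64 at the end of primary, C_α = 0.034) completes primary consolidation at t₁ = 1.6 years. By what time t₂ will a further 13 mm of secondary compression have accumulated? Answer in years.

S_s = C_α·H/(1+e_p)·log₁₀(t₂/t₁) ⇒ log₁₀(t₂/t₁) = S_s·(1+e_p)/(C_α·H).
log₁₀(t₂/t₁) = 0.013 × (1+0.64) / (0.034×3.6) = 0.1742
t₂ = t₁ × 10^0.1742 = 1.6 × 1.493 = 2.389 years

t₂ ≈ 2.39 years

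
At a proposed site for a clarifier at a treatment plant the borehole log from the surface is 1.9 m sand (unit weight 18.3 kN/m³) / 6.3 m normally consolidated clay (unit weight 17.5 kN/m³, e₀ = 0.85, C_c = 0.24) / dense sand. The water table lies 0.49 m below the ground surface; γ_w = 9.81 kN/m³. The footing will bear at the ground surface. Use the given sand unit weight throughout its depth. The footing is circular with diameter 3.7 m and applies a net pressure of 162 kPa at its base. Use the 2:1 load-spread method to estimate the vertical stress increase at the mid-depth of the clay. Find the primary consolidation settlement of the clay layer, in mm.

Mid-depth of clay below the ground surface: z = 1.9 + 6.3/2 = 5.05 m.
Total vertical stress at mid-clay: σ_v = 18.3×1.9 + 17.5×3.15 = 89.895 kPa.
Pore pressure: u = 9.81×(5.05 − 0.49) = 44.734 kPa.
Initial effective stress: σ'_0 = σ_v − u = 89.895 − 44.734 = 45.161 kPa.
Stress increase at mid-clay by the 2:1 spreading method:
Δσ ≈ qD²/(D+z)² = 162×3.7²/(3.7+5.05)² = 28.967 kPa
Final effective stress: σ'_f = σ'_0 + Δσ = 45.161 + 28.967 = 74.128 kPa.
Normally consolidated clay, so the full stress increment lies on the virgin compression line:
S_c = C_c·H/(1+e₀)·log₁₀(σ'_f/σ'_0) = 0.24×6.3/(1+0.85)×log₁₀(74.128/45.161)
    = 0.8173 × 0.21522 = 0.1759 m

S_c ≈ 176 mm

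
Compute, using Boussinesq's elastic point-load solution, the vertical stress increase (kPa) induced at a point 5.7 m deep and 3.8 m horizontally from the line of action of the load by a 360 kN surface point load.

Boussinesq vertical stress below a point load on an elastic half-space:
Δσ_z = 3P/(2πz²) · [1 + (r/z)²]^(−5/2)
r/z = 3.8/5.7 = 0.66667; [1+(r/z)²]^(−5/2) = 0.39879.
Δσ_z = 3×360/(2π×5.7²) × 0.39879 = 5.2905 × 0.39879 = 2.11 kPa

Δσ_z ≈ 2.11 kPa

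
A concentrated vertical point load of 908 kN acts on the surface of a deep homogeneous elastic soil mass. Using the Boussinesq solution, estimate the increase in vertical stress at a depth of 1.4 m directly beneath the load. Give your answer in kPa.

Boussinesq vertical stress below a point load on an elastic half-space:
Δσ_z = 3P/(2πz²) · [1 + (r/z)²]^(−5/2)
r/z = 0/1.4 = 0; [1+(r/z)²]^(−5/2) = 1.
Δσ_z = 3×908/(2π×1.4²) × 1 = 221.19 × 1 = 221.2 kPa

Δσ_z ≈ 221 kPa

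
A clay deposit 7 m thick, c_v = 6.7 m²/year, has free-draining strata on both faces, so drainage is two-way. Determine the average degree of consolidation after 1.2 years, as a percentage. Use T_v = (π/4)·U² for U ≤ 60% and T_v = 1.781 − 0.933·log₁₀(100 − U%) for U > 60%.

U ≈ 84 %

Drainage path length: H_d = H/2 = 3.5 m (double drainage).
T_v = c_v·t/H_d² = 6.7×1.2/3.5² = 0.65633.
T_v = 0.65633 corresponds to the U > 60% branch:
U = 1 − 10^((1.781 − T_v)/0.933)/100 = 0.8395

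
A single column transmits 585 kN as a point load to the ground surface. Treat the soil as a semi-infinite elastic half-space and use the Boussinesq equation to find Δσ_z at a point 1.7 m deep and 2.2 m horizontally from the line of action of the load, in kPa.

Δσ_z ≈ 8.26 kPa

Boussinesq vertical stress below a point load on an elastic half-space:
Δσ_z = 3P/(2πz²) · [1 + (r/z)²]^(−5/2)
r/z = 2.2/1.7 = 1.2941; [1+(r/z)²]^(−5/2) = 0.085466.
Δσ_z = 3×585/(2π×1.7²) × 0.085466 = 96.649 × 0.085466 = 8.26 kPa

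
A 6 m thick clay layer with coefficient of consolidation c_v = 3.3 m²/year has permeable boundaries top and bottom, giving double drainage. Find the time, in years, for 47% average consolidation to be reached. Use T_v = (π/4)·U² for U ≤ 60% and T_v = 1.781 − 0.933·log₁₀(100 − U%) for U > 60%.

t ≈ 0.473 years

Drainage path length: H_d = H/2 = 3 m (double drainage).
U ≤ 60%: T_v = (π/4)·U² = (π/4)×0.47² = 0.17349.
t = T_v·H_d²/c_v = 0.17349×3²/3.3 = 0.4732 years.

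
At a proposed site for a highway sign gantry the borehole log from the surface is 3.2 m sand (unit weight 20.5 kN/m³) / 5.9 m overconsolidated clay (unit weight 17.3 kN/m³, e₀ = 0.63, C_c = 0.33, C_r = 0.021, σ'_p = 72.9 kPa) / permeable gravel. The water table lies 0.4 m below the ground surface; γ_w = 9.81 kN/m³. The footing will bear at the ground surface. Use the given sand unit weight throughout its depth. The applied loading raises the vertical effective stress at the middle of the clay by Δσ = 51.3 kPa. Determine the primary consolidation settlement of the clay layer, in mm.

Mid-depth of clay below the ground surface: z = 3.2 + 5.9/2 = 6.15 m.
Total vertical stress at mid-clay: σ_v = 20.5×3.2 + 17.3×2.95 = 116.64 kPa.
Pore pressure: u = 9.81×(6.15 − 0.4) = 56.408 kPa.
Initial effective stress: σ'_0 = σ_v − u = 116.64 − 56.408 = 60.232 kPa.
Final effective stress: σ'_f = 60.232 + 51.3 = 111.53 kPa.
σ'_f = 111.53 > σ'_p = 72.9 kPa, so the stress path crosses the preconsolidation pressure — recompression up to σ'_p, then virgin compression beyond:
S_c = H/(1+e₀)·[C_r·log₁₀(σ'_p/σ'_0) + C_c·log₁₀(σ'_f/σ'_p)]
    = 5.9/1.63 × [0.021×log₁₀(72.9/60.232) + 0.33×log₁₀(111.53/72.9)]
    = 3.6196 × [0.0017409 + 0.060939] = 0.2269 m

S_c ≈ 227 mm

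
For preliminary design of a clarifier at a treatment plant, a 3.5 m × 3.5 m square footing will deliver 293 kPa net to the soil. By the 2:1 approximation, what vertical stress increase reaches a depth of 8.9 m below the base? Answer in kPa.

Δσ_z ≈ 23.3 kPa

By the 2:1 method the load spreads at 1 horizontal : 2 vertical, so at depth z the loaded area has grown by z in each plan dimension:
Δσ = qBL/((B+z)(L+z)) = 293×3.5×3.5/((3.5+8.9)(3.5+8.9)) = 23.343 kPa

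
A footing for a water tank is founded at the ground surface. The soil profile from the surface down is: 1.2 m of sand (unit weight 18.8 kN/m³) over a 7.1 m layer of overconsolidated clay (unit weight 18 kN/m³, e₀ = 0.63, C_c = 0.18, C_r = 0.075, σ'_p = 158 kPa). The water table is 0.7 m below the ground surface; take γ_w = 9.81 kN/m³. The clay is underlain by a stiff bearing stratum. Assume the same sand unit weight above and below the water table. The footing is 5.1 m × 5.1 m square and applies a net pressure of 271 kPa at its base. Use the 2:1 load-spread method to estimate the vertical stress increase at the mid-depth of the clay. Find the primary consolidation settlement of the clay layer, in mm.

S_c ≈ 133 mm

Mid-depth of clay below the ground surface: z = 1.2 + 7.1/2 = 4.75 m.
Total vertical stress at mid-clay: σ_v = 18.8×1.2 + 18×3.55 = 86.46 kPa.
Pore pressure: u = 9.81×(4.75 − 0.7) = 39.73 kPa.
Initial effective stress: σ'_0 = σ_v − u = 86.46 − 39.73 = 46.73 kPa.
Stress increase at mid-clay by the 2:1 spreading method:
Δσ = qBL/((B+z)(L+z)) = 271×5.1×5.1/((5.1+4.75)(5.1+4.75)) = 72.65 kPa
Final effective stress: σ'_f = 46.73 + 72.65 = 119.38 kPa.
σ'_f = 119.38 ≤ σ'_p = 158 kPa, so the clay remains overconsolidated and only the recompression index applies:
S_c = C_r·H/(1+e₀)·log₁₀(σ'_f/σ'_0) = 0.075×7.1/1.63×log₁₀(119.38/46.73)
    = 0.32669 × 0.40734 = 0.1331 m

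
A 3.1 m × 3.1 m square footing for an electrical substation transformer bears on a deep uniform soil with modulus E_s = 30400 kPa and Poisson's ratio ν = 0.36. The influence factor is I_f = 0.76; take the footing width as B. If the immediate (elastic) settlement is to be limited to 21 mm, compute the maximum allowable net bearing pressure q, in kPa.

q ≈ 311 kPa

S_e = q·B·(1−ν²)/E_s · I_f  ⇒  q = S_e·E_s / (B·(1−ν²)·I_f).
q = 0.021 × 30400 / (3.1 × 0.8704 × 0.76) = 311.3 kPa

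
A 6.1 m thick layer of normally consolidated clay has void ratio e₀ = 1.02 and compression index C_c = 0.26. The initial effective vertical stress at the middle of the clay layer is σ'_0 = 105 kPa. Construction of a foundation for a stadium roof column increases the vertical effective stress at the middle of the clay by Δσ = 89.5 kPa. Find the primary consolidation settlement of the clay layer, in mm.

Final effective stress: σ'_f = σ'_0 + Δσ = 105 + 89.5 = 194.5 kPa.
Normally consolidated clay, so the full stress increment lies on the virgin compression line:
S_c = C_c·H/(1+e₀)·log₁₀(σ'_f/σ'_0) = 0.26×6.1/(1+1.02)×log₁₀(194.5/105)
    = 0.78515 × 0.26773 = 0.2102 m

S_c ≈ 210 mm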